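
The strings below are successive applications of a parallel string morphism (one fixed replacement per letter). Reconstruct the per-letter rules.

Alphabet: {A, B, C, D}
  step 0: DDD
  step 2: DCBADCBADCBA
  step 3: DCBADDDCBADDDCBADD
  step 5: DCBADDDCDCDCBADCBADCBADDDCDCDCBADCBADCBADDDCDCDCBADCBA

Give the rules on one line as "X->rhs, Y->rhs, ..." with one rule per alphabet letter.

A->D, B->D, C->BA, D->DC

  step 2 ⇒ step 3: DCBADCBADCBA ⇒ DC·BA·D·D·DC·BA·D·D·DC·BA·D·D
    A ↦ D
    B ↦ D
    C ↦ BA
    D ↦ DC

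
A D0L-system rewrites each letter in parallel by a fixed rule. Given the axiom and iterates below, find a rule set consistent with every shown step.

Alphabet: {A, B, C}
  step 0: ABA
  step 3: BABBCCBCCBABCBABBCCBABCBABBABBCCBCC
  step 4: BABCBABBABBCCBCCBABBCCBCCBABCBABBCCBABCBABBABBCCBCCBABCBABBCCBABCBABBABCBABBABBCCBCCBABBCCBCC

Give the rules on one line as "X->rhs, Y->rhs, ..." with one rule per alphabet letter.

A->C, B->BAB, C->BCC

  step 3 ⇒ step 4: BABBCCBCCBABCBABBCCBABCBABBABBCCBCC ⇒ BAB·C·BAB·BAB·BCC·BCC·BAB·BCC·BCC·BAB·C·BAB·BCC·BAB·C·BAB·BAB·BCC·BCC·BAB·C·BAB·BCC·BAB·C·BAB·BAB·C·BAB·BAB·BCC·BCC·BAB·BCC·BCC
    A ↦ C
    B ↦ BAB
    C ↦ BCC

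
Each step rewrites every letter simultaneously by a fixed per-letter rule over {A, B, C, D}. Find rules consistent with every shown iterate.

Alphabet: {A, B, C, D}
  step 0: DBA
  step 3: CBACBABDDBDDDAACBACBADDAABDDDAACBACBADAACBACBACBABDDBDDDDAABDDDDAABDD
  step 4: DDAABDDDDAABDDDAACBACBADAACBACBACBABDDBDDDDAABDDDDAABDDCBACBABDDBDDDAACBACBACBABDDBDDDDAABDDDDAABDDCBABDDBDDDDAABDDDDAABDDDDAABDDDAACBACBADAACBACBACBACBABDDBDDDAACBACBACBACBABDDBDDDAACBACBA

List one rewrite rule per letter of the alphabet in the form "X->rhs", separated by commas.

A->BDD, B->DAA, C->D, D->CBA

  step 3 ⇒ step 4: CBACBABDDBDDDAACBACBADDAABDDDAACBACBADAACBACBACBABDDBDDDDAABDDDDAABDD ⇒ D·DAA·BDD·D·DAA·BDD·DAA·CBA·CBA·DAA·CBA·CBA·CBA·BDD·BDD·D·DAA·BDD·D·DAA·BDD·CBA·CBA·BDD·BDD·DAA·CBA·CBA·CBA·BDD·BDD·D·DAA·BDD·D·DAA·BDD·CBA·BDD·BDD·D·DAA·BDD·D·DAA·BDD·D·DAA·BDD·DAA·CBA·CBA·DAA·CBA·CBA·CBA·CBA·BDD·BDD·DAA·CBA·CBA·CBA·CBA·BDD·BDD·DAA·CBA·CBA
    A ↦ BDD
    B ↦ DAA
    C ↦ D
    D ↦ CBA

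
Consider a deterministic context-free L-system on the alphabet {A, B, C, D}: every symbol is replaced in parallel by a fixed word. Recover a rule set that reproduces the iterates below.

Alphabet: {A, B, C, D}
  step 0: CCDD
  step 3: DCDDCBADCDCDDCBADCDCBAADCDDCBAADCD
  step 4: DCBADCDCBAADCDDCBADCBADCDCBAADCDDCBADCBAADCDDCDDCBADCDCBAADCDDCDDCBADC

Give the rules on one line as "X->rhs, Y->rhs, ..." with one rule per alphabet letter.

  step 3 ⇒ step 4: DCDDCBADCDCDDCBADCDCBAADCDDCBAADCD ⇒ DC·BA·DC·DC·BA·A·DCD·DC·BA·DC·BA·DC·DC·BA·A·DCD·DC·BA·DC·BA·A·DCD·DCD·DC·BA·DC·DC·BA·A·DCD·DCD·DC·BA·DC
    A ↦ DCD
    B ↦ A
    C ↦ BA
    D ↦ DC

A->DCD, B->A, C->BA, D->DC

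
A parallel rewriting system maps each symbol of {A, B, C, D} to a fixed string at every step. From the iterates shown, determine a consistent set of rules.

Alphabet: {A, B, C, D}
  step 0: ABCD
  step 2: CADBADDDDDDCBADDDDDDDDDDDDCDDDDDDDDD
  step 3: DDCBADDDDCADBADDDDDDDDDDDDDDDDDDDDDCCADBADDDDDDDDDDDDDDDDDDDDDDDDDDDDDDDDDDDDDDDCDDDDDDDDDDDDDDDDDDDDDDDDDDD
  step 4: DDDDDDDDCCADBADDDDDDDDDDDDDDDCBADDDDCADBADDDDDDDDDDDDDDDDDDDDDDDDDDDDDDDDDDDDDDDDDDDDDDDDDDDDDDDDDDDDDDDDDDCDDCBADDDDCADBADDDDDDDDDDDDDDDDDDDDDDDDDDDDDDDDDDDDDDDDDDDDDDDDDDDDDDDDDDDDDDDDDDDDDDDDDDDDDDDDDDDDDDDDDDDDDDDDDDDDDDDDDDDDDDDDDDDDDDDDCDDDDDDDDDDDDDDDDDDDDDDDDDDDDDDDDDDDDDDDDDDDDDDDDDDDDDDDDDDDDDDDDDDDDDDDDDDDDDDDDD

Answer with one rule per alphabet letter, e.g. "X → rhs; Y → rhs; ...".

A->BAD, B->CAD, C->DDC, D->DDD

  step 3 ⇒ step 4: DDCBADDDDCADBADDDDDDDDDDDDDDDDDDDDDCCADBADDDDDDDDDDDDDDDDDDDDDDDDDDDDDDDDDDDDDDDCDDDDDDDDDDDDDDDDDDDDDDDDDDD ⇒ DDD·DDD·DDC·CAD·BAD·DDD·DDD·DDD·DDD·DDC·BAD·DDD·CAD·BAD·DDD·DDD·DDD·DDD·DDD·DDD·DDD·DDD·DDD·DDD·DDD·DDD·DDD·DDD·DDD·DDD·DDD·DDD·DDD·DDD·DDD·DDC·DDC·BAD·DDD·CAD·BAD·DDD·DDD·DDD·DDD·DDD·DDD·DDD·DDD·DDD·DDD·DDD·DDD·DDD·DDD·DDD·DDD·DDD·DDD·DDD·DDD·DDD·DDD·DDD·DDD·DDD·DDD·DDD·DDD·DDD·DDD·DDD·DDD·DDD·DDD·DDD·DDD·DDD·DDD·DDD·DDC·DDD·DDD·DDD·DDD·DDD·DDD·DDD·DDD·DDD·DDD·DDD·DDD·DDD·DDD·DDD·DDD·DDD·DDD·DDD·DDD·DDD·DDD·DDD·DDD·DDD·DDD·DDD
    A ↦ BAD
    B ↦ CAD
    C ↦ DDC
    D ↦ DDD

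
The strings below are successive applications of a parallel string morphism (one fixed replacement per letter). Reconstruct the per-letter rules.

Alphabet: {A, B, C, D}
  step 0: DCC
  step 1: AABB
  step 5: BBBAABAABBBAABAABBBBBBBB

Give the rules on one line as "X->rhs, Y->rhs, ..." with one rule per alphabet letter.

  step 0 ⇒ step 1: DCC ⇒ AA·B·B
    C ↦ B
    D ↦ AA
    A ↦ CD  (constrained at step 1)
    B ↦ CC  (constrained at step 1)

A->CD, B->CC, C->B, D->AA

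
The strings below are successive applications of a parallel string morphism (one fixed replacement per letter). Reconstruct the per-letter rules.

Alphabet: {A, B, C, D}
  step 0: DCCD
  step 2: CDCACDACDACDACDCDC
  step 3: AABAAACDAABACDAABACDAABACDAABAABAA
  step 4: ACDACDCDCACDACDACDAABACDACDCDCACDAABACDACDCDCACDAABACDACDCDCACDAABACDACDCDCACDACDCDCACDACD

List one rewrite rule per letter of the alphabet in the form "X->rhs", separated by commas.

A->ACD, B->CDC, C->AA, D->B

  step 3 ⇒ step 4: AABAAACDAABACDAABACDAABACDAABAABAA ⇒ ACD·ACD·CDC·ACD·ACD·ACD·AA·B·ACD·ACD·CDC·ACD·AA·B·ACD·ACD·CDC·ACD·AA·B·ACD·ACD·CDC·ACD·AA·B·ACD·ACD·CDC·ACD·ACD·CDC·ACD·ACD
    A ↦ ACD
    B ↦ CDC
    C ↦ AA
    D ↦ B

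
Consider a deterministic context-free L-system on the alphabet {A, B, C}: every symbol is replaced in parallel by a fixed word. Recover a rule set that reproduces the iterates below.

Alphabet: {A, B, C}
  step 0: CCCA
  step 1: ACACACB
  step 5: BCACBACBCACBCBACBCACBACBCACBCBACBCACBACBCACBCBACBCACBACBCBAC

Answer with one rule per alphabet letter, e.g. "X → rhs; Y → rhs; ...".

  step 0 ⇒ step 1: CCCA ⇒ AC·AC·AC·B
    A ↦ B
    C ↦ AC
    B ↦ BC  (constrained at step 1)

A->B, B->BC, C->AC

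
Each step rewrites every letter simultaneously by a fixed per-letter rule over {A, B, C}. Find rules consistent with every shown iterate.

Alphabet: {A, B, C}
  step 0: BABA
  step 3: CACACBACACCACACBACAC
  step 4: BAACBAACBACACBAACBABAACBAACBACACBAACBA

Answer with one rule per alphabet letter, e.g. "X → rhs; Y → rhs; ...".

  step 3 ⇒ step 4: CACACBACACCACACBACAC ⇒ BA·AC·BA·AC·BA·C·AC·BA·AC·BA·BA·AC·BA·AC·BA·C·AC·BA·AC·BA
    A ↦ AC
    B ↦ C
    C ↦ BA

A->AC, B->C, C->BA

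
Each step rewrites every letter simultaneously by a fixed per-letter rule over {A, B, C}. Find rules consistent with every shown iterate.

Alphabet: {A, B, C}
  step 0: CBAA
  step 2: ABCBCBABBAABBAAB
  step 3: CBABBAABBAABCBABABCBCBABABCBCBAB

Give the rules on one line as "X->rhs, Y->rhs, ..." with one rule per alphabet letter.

  step 2 ⇒ step 3: ABCBCBABBAABBAAB ⇒ CB·AB·BA·AB·BA·AB·CB·AB·AB·CB·CB·AB·AB·CB·CB·AB
    A ↦ CB
    B ↦ AB
    C ↦ BA

A->CB, B->AB, C->BA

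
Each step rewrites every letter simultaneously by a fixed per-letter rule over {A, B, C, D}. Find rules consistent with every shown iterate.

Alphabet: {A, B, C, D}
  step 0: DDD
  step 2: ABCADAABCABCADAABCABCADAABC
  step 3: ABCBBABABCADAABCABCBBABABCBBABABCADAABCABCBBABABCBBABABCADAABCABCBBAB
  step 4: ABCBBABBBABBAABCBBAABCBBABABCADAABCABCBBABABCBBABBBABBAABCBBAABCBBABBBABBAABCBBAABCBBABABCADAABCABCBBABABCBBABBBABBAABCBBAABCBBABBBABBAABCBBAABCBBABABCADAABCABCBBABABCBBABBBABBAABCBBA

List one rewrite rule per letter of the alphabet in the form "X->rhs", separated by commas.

  step 3 ⇒ step 4: ABCBBABABCADAABCABCBBABABCBBABABCADAABCABCBBABABCBBABABCADAABCABCBBAB ⇒ ABC·BBA·B·BBA·BBA·ABC·BBA·ABC·BBA·B·ABC·ADA·ABC·ABC·BBA·B·ABC·BBA·B·BBA·BBA·ABC·BBA·ABC·BBA·B·BBA·BBA·ABC·BBA·ABC·BBA·B·ABC·ADA·ABC·ABC·BBA·B·ABC·BBA·B·BBA·BBA·ABC·BBA·ABC·BBA·B·BBA·BBA·ABC·BBA·ABC·BBA·B·ABC·ADA·ABC·ABC·BBA·B·ABC·BBA·B·BBA·BBA·ABC·BBA
    A ↦ ABC
    B ↦ BBA
    C ↦ B
    D ↦ ADA

A->ABC, B->BBA, C->B, D->ADA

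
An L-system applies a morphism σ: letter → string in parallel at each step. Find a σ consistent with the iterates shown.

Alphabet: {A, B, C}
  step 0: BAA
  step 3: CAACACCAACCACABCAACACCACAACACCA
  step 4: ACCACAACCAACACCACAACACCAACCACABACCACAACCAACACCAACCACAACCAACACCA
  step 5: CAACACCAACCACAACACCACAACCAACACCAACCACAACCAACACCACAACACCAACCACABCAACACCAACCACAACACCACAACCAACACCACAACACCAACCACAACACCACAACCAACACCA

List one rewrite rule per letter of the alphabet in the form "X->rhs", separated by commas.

  step 4 ⇒ step 5: ACCACAACCAACACCACAACACCAACCACABACCACAACCAACACCAACCACAACCAACACCA ⇒ CA·AC·AC·CA·AC·CA·CA·AC·AC·CA·CA·AC·CA·AC·AC·CA·AC·CA·CA·AC·CA·AC·AC·CA·CA·AC·AC·CA·AC·CA·CAB·CA·AC·AC·CA·AC·CA·CA·AC·AC·CA·CA·AC·CA·AC·AC·CA·CA·AC·AC·CA·AC·CA·CA·AC·AC·CA·CA·AC·CA·AC·AC·CA
    A ↦ CA
    B ↦ CAB
    C ↦ AC

A->CA, B->CAB, C->AC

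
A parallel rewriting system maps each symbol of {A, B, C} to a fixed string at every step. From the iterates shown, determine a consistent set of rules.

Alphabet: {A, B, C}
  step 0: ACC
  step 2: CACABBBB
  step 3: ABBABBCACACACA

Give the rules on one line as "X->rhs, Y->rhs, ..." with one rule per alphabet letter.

A->BB, B->CA, C->A

  step 2 ⇒ step 3: CACABBBB ⇒ A·BB·A·BB·CA·CA·CA·CA
    A ↦ BB
    B ↦ CA
    C ↦ A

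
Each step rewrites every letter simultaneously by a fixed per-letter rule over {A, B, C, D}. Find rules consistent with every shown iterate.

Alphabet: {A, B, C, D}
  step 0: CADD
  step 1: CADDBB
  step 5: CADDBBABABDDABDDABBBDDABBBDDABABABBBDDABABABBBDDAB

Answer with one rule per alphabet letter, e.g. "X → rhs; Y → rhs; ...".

  step 0 ⇒ step 1: CADD ⇒ CA·DD·B·B
    A ↦ DD
    C ↦ CA
    D ↦ B
    B ↦ AB  (constrained at step 1)

A->DD, B->AB, C->CA, D->B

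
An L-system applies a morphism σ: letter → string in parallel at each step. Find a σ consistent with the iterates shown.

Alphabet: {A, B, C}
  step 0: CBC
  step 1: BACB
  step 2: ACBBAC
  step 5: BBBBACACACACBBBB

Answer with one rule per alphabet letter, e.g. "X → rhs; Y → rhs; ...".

A->B, B->AC, C->B

  step 1 ⇒ step 2: BACB ⇒ AC·B·B·AC
    A ↦ B
    B ↦ AC
    C ↦ B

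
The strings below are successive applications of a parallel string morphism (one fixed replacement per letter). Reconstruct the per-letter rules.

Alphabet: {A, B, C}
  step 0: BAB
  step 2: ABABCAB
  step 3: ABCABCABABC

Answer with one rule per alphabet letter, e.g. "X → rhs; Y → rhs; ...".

  step 2 ⇒ step 3: ABABCAB ⇒ AB·C·AB·C·AB·AB·C
    A ↦ AB
    B ↦ C
    C ↦ AB

A->AB, B->C, C->AB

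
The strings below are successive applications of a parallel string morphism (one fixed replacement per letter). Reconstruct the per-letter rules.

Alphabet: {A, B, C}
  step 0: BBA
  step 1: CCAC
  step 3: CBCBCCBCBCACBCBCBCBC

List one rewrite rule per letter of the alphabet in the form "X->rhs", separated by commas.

A->AC, B->C, C->BCB

  step 0 ⇒ step 1: BBA ⇒ C·C·AC
    A ↦ AC
    B ↦ C
    C ↦ BCB  (constrained at step 1)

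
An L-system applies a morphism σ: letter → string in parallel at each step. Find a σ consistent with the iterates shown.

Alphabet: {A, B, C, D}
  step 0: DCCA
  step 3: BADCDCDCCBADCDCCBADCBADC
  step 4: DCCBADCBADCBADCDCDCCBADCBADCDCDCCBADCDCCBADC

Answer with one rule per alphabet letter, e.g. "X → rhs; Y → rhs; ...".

A->C, B->DC, C->DC, D->BA

  step 3 ⇒ step 4: BADCDCDCCBADCDCCBADCBADC ⇒ DC·C·BA·DC·BA·DC·BA·DC·DC·DC·C·BA·DC·BA·DC·DC·DC·C·BA·DC·DC·C·BA·DC
    A ↦ C
    B ↦ DC
    C ↦ DC
    D ↦ BA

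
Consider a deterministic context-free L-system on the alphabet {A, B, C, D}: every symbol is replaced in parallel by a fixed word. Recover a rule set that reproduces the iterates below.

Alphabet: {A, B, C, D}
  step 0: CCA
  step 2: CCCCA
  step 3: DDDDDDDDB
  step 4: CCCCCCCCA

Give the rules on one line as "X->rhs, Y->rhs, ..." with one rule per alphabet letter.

A->B, B->A, C->DD, D->C

  step 3 ⇒ step 4: DDDDDDDDB ⇒ C·C·C·C·C·C·C·C·A
    B ↦ A
    D ↦ C
  step 2 ⇒ step 3: CCCCA ⇒ DD·DD·DD·DD·B
    A ↦ B
  step 2 ⇒ step 3: CCCCA ⇒ DD·DD·DD·DD·B
    C ↦ DD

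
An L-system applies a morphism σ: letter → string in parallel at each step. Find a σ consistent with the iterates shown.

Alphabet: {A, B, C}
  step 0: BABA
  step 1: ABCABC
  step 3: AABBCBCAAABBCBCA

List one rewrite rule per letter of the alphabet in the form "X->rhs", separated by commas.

A->BC, B->A, C->AB

  step 0 ⇒ step 1: BABA ⇒ A·BC·A·BC
    A ↦ BC
    B ↦ A
    C ↦ AB  (constrained at step 1)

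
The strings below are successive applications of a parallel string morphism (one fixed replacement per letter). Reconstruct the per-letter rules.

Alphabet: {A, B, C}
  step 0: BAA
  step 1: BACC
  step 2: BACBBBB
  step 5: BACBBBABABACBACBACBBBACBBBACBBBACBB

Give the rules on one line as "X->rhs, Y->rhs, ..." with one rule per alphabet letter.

  step 1 ⇒ step 2: BACC ⇒ BA·C·BB·BB
    A ↦ C
    B ↦ BA
    C ↦ BB

A->C, B->BA, C->BB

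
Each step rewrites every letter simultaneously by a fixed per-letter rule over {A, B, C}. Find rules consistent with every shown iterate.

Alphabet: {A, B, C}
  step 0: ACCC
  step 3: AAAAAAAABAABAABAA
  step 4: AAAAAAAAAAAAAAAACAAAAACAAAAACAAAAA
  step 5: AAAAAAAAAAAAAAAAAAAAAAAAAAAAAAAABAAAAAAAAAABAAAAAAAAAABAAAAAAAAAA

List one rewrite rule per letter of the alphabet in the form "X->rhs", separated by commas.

  step 4 ⇒ step 5: AAAAAAAAAAAAAAAACAAAAACAAAAACAAAAA ⇒ AA·AA·AA·AA·AA·AA·AA·AA·AA·AA·AA·AA·AA·AA·AA·AA·B·AA·AA·AA·AA·AA·B·AA·AA·AA·AA·AA·B·AA·AA·AA·AA·AA
    A ↦ AA
    C ↦ B
  step 3 ⇒ step 4: AAAAAAAABAABAABAA ⇒ AA·AA·AA·AA·AA·AA·AA·AA·CA·AA·AA·CA·AA·AA·CA·AA·AA
    B ↦ CA

A->AA, B->CA, C->B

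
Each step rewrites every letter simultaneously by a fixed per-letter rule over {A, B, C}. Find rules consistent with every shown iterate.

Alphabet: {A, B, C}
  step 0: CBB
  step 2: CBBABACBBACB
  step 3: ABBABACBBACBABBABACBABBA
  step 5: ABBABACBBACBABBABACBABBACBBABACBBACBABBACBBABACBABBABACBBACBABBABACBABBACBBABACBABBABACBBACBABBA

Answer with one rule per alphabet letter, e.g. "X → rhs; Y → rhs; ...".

  step 2 ⇒ step 3: CBBABACBBACB ⇒ AB·BA·BA·CB·BA·CB·AB·BA·BA·CB·AB·BA
    A ↦ CB
    B ↦ BA
    C ↦ AB

A->CB, B->BA, C->AB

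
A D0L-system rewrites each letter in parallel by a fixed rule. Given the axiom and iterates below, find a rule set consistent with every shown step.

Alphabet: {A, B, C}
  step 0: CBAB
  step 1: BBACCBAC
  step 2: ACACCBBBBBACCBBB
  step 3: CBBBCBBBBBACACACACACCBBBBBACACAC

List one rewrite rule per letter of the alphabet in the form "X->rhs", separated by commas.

  step 2 ⇒ step 3: ACACCBBBBBACCBBB ⇒ CB·BB·CB·BB·BB·AC·AC·AC·AC·AC·CB·BB·BB·AC·AC·AC
    A ↦ CB
    B ↦ AC
    C ↦ BB

A->CB, B->AC, C->BB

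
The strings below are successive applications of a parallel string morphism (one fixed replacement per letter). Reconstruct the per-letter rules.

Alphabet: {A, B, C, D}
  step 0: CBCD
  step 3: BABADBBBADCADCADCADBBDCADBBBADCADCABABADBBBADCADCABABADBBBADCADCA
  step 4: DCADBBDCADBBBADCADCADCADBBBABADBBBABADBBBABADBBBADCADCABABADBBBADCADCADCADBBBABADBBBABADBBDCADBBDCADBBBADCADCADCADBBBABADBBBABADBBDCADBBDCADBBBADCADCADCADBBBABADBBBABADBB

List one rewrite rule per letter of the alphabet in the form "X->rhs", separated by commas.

  step 3 ⇒ step 4: BABADBBBADCADCADCADBBDCADBBBADCADCABABADBBBADCADCABABADBBBADCADCA ⇒ DCA·DBB·DCA·DBB·BA·DCA·DCA·DCA·DBB·BA·BA·DBB·BA·BA·DBB·BA·BA·DBB·BA·DCA·DCA·BA·BA·DBB·BA·DCA·DCA·DCA·DBB·BA·BA·DBB·BA·BA·DBB·DCA·DBB·DCA·DBB·BA·DCA·DCA·DCA·DBB·BA·BA·DBB·BA·BA·DBB·DCA·DBB·DCA·DBB·BA·DCA·DCA·DCA·DBB·BA·BA·DBB·BA·BA·DBB
    A ↦ DBB
    B ↦ DCA
    C ↦ BA
    D ↦ BA

A->DBB, B->DCA, C->BA, D->BA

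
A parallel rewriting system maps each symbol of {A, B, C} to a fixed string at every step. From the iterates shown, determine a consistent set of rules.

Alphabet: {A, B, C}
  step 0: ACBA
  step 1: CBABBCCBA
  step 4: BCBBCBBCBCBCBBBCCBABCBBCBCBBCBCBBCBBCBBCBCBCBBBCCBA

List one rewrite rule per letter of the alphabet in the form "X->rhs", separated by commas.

  step 0 ⇒ step 1: ACBA ⇒ CBA·B·BC·CBA
    A ↦ CBA
    B ↦ BC
    C ↦ B

A->CBA, B->BC, C->B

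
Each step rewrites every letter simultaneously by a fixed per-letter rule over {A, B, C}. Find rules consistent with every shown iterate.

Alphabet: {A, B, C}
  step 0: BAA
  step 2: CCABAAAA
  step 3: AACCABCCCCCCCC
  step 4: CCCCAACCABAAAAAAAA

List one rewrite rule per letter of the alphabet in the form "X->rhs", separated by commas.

A->CC, B->AB, C->A

  step 3 ⇒ step 4: AACCABCCCCCCCC ⇒ CC·CC·A·A·CC·AB·A·A·A·A·A·A·A·A
    A ↦ CC
    B ↦ AB
    C ↦ A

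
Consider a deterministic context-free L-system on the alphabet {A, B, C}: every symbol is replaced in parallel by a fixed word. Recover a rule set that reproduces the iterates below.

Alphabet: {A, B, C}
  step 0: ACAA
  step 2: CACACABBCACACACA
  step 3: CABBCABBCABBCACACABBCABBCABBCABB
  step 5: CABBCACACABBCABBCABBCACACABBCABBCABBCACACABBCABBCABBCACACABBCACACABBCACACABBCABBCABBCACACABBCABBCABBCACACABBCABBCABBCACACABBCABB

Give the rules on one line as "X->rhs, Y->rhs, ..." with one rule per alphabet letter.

A->BB, B->CA, C->CA

  step 2 ⇒ step 3: CACACABBCACACACA ⇒ CA·BB·CA·BB·CA·BB·CA·CA·CA·BB·CA·BB·CA·BB·CA·BB
    A ↦ BB
    B ↦ CA
    C ↦ CA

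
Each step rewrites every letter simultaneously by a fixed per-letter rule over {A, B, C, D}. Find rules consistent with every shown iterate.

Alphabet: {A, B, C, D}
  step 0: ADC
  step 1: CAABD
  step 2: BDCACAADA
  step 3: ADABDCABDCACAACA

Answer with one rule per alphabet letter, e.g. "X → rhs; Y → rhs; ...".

A->CA, B->AD, C->BD, D->A

  step 2 ⇒ step 3: BDCACAADA ⇒ AD·A·BD·CA·BD·CA·CA·A·CA
    A ↦ CA
    B ↦ AD
    C ↦ BD
    D ↦ A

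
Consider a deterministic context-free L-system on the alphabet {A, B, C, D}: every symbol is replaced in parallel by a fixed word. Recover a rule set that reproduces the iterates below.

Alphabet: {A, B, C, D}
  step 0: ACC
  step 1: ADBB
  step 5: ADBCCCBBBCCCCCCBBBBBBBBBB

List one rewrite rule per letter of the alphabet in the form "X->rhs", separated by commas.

A->AD, B->CC, C->B, D->BC

  step 0 ⇒ step 1: ACC ⇒ AD·B·B
    A ↦ AD
    C ↦ B
    B ↦ CC  (constrained at step 1)
    D ↦ BC  (constrained at step 1)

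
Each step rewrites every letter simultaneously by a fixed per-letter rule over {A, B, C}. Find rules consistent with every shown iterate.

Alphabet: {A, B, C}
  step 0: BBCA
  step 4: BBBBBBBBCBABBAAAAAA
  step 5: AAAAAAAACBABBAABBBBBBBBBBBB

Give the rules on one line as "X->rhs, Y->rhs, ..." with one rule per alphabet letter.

  step 4 ⇒ step 5: BBBBBBBBCBABBAAAAAA ⇒ A·A·A·A·A·A·A·A·CB·A·BB·A·A·BB·BB·BB·BB·BB·BB
    A ↦ BB
    B ↦ A
    C ↦ CB

A->BB, B->A, C->CB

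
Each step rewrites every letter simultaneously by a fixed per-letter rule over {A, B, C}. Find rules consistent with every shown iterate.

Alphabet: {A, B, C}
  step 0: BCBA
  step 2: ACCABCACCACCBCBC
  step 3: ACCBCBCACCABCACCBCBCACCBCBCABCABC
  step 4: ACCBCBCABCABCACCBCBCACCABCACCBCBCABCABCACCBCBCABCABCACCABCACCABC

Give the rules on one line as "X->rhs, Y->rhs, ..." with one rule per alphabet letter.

A->ACC, B->A, C->BC

  step 3 ⇒ step 4: ACCBCBCACCABCACCBCBCACCBCBCABCABC ⇒ ACC·BC·BC·A·BC·A·BC·ACC·BC·BC·ACC·A·BC·ACC·BC·BC·A·BC·A·BC·ACC·BC·BC·A·BC·A·BC·ACC·A·BC·ACC·A·BC
    A ↦ ACC
    B ↦ A
    C ↦ BC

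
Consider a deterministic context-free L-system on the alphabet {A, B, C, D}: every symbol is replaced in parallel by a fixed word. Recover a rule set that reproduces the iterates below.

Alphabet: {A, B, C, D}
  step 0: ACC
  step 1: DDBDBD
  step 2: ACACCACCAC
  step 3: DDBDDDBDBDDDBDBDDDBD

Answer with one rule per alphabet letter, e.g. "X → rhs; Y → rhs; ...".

A->DD, B->C, C->BD, D->AC

  step 2 ⇒ step 3: ACACCACCAC ⇒ DD·BD·DD·BD·BD·DD·BD·BD·DD·BD
    A ↦ DD
    C ↦ BD
  step 1 ⇒ step 2: DDBDBD ⇒ AC·AC·C·AC·C·AC
    B ↦ C
  step 1 ⇒ step 2: DDBDBD ⇒ AC·AC·C·AC·C·AC
    D ↦ AC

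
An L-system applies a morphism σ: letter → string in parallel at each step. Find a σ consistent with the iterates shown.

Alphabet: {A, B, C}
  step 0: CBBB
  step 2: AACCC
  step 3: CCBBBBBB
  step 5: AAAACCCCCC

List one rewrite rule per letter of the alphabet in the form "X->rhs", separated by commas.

A->C, B->A, C->BB

  step 2 ⇒ step 3: AACCC ⇒ C·C·BB·BB·BB
    A ↦ C
    C ↦ BB
    B ↦ A  (constrained at step 0)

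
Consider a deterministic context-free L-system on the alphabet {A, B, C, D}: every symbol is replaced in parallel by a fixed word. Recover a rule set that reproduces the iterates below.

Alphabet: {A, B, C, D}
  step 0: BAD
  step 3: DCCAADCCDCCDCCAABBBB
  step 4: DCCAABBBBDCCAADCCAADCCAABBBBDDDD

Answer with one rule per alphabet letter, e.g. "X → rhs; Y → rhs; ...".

A->BB, B->D, C->A, D->DCC

  step 3 ⇒ step 4: DCCAADCCDCCDCCAABBBB ⇒ DCC·A·A·BB·BB·DCC·A·A·DCC·A·A·DCC·A·A·BB·BB·D·D·D·D
    A ↦ BB
    B ↦ D
    C ↦ A
    D ↦ DCC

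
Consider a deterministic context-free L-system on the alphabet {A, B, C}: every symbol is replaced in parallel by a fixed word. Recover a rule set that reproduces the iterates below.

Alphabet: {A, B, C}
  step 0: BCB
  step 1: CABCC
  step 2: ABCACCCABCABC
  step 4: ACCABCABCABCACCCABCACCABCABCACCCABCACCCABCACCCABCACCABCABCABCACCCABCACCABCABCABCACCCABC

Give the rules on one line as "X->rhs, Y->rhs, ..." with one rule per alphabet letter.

A->ACC, B->C, C->ABC

  step 1 ⇒ step 2: CABCC ⇒ ABC·ACC·C·ABC·ABC
    A ↦ ACC
    B ↦ C
    C ↦ ABC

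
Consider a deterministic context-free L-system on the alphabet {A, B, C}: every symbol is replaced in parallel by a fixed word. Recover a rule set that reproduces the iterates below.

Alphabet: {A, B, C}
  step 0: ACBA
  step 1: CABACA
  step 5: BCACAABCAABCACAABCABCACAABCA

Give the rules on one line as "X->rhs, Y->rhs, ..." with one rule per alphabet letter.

A->CA, B->A, C->B

  step 0 ⇒ step 1: ACBA ⇒ CA·B·A·CA
    A ↦ CA
    B ↦ A
    C ↦ B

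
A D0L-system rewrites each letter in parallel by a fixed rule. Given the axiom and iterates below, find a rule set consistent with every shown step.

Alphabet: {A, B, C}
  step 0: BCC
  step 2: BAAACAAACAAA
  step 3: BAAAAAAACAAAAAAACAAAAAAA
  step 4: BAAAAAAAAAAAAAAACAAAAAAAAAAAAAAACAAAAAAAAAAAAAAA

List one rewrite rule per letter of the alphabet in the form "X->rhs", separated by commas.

  step 3 ⇒ step 4: BAAAAAAACAAAAAAACAAAAAAA ⇒ BA·AA·AA·AA·AA·AA·AA·AA·CA·AA·AA·AA·AA·AA·AA·AA·CA·AA·AA·AA·AA·AA·AA·AA
    A ↦ AA
    B ↦ BA
    C ↦ CA

A->AA, B->BA, C->CA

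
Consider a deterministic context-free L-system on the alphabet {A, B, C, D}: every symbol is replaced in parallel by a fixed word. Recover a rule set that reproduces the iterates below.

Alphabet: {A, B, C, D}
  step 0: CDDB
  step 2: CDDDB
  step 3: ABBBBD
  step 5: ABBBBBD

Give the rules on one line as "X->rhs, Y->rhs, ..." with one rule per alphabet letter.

  step 2 ⇒ step 3: CDDDB ⇒ AB·B·B·B·D
    B ↦ D
    C ↦ AB
    D ↦ B
    A ↦ C  (constrained at step 3)

A->C, B->D, C->AB, D->B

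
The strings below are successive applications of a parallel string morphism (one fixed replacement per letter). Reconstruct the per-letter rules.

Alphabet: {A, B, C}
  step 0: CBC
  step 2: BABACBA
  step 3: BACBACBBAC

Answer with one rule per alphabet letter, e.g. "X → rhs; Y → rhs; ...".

  step 2 ⇒ step 3: BABACBA ⇒ BA·C·BA·C·B·BA·C
    A ↦ C
    B ↦ BA
    C ↦ B

A->C, B->BA, C->B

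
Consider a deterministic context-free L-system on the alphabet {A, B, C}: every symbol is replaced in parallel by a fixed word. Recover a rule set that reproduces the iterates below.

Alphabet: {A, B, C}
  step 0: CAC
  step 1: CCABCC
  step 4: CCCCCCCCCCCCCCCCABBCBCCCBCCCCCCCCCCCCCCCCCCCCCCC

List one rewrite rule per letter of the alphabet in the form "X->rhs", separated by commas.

A->AB, B->BC, C->CC

  step 0 ⇒ step 1: CAC ⇒ CC·AB·CC
    A ↦ AB
    C ↦ CC
    B ↦ BC  (constrained at step 1)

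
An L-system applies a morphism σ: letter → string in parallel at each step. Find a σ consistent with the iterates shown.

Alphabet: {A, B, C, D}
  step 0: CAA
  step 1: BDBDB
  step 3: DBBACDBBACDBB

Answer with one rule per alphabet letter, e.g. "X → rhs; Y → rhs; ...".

A->DB, B->AC, C->B, D->B

  step 0 ⇒ step 1: CAA ⇒ B·DB·DB
    A ↦ DB
    C ↦ B
    B ↦ AC  (constrained at step 1)
    D ↦ B  (constrained at step 1)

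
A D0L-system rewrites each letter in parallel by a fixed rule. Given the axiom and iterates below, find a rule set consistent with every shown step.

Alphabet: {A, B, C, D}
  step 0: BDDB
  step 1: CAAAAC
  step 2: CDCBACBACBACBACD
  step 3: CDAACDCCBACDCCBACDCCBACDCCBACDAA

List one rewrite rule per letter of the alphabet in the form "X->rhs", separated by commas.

A->CBA, B->C, C->CD, D->AA

  step 2 ⇒ step 3: CDCBACBACBACBACD ⇒ CD·AA·CD·C·CBA·CD·C·CBA·CD·C·CBA·CD·C·CBA·CD·AA
    A ↦ CBA
    B ↦ C
    C ↦ CD
    D ↦ AA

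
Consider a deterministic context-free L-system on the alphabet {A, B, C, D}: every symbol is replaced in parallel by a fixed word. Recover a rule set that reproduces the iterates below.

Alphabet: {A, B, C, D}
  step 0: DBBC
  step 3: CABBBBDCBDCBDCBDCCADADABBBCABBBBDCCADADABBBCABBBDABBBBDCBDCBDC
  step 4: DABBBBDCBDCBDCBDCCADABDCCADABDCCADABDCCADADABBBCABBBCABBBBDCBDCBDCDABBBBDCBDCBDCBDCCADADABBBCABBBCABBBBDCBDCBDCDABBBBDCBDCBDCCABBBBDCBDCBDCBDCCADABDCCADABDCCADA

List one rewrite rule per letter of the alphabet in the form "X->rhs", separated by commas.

A->BBB, B->BDC, C->DA, D->CA

  step 3 ⇒ step 4: CABBBBDCBDCBDCBDCCADADABBBCABBBBDCCADADABBBCABBBDABBBBDCBDCBDC ⇒ DA·BBB·BDC·BDC·BDC·BDC·CA·DA·BDC·CA·DA·BDC·CA·DA·BDC·CA·DA·DA·BBB·CA·BBB·CA·BBB·BDC·BDC·BDC·DA·BBB·BDC·BDC·BDC·BDC·CA·DA·DA·BBB·CA·BBB·CA·BBB·BDC·BDC·BDC·DA·BBB·BDC·BDC·BDC·CA·BBB·BDC·BDC·BDC·BDC·CA·DA·BDC·CA·DA·BDC·CA·DA
    A ↦ BBB
    B ↦ BDC
    C ↦ DA
    D ↦ CA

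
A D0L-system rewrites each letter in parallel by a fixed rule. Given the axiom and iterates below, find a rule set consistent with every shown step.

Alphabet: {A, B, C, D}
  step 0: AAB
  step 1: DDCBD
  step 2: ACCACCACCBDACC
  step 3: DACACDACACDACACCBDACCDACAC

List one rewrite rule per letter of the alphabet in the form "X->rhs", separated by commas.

  step 2 ⇒ step 3: ACCACCACCBDACC ⇒ D·AC·AC·D·AC·AC·D·AC·AC·CBD·ACC·D·AC·AC
    A ↦ D
    B ↦ CBD
    C ↦ AC
    D ↦ ACC

A->D, B->CBD, C->AC, D->ACC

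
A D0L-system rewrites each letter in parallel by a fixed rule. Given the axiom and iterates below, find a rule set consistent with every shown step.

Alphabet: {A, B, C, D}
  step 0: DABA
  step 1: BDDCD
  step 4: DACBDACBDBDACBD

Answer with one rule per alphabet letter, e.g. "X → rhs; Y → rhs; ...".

A->D, B->C, C->A, D->BD

  step 0 ⇒ step 1: DABA ⇒ BD·D·C·D
    A ↦ D
    B ↦ C
    D ↦ BD
    C ↦ A  (constrained at step 1)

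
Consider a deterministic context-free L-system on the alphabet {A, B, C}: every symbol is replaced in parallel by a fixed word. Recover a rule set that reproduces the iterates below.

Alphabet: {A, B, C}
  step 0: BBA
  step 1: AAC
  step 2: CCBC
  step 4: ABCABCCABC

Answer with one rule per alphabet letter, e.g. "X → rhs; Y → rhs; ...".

A->C, B->A, C->BC

  step 1 ⇒ step 2: AAC ⇒ C·C·BC
    A ↦ C
    C ↦ BC
  step 0 ⇒ step 1: BBA ⇒ A·A·C
    B ↦ A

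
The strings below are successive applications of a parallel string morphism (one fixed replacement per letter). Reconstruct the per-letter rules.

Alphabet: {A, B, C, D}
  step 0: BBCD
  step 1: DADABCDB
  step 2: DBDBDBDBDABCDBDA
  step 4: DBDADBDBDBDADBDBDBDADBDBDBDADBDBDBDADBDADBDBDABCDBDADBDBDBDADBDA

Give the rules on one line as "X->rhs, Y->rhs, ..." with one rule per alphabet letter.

  step 1 ⇒ step 2: DADABCDB ⇒ DB·DB·DB·DB·DA·BC·DB·DA
    A ↦ DB
    B ↦ DA
    C ↦ BC
    D ↦ DB

A->DB, B->DA, C->BC, D->DB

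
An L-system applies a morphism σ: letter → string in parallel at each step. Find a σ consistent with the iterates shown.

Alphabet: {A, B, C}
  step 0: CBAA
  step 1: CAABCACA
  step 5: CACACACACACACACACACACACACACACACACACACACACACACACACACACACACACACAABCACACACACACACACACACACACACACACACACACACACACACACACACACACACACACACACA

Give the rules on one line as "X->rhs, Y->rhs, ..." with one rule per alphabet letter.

  step 0 ⇒ step 1: CBAA ⇒ CA·AB·CA·CA
    A ↦ CA
    B ↦ AB
    C ↦ CA

A->CA, B->AB, C->CA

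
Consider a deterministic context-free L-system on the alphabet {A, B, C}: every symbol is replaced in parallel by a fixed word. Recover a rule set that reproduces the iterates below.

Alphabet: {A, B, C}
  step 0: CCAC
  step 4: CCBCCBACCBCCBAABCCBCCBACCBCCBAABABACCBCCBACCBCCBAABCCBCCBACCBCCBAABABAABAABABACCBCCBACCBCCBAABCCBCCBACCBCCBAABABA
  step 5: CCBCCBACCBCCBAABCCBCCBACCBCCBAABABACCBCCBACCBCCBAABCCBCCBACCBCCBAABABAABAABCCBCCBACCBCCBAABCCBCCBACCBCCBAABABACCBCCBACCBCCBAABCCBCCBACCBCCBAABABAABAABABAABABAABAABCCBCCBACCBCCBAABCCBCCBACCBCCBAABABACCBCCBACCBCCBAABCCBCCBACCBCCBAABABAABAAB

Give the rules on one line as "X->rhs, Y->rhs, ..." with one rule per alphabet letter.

  step 4 ⇒ step 5: CCBCCBACCBCCBAABCCBCCBACCBCCBAABABACCBCCBACCBCCBAABCCBCCBACCBCCBAABABAABAABABACCBCCBACCBCCBAABCCBCCBACCBCCBAABABA ⇒ CCB·CCB·A·CCB·CCB·A·AB·CCB·CCB·A·CCB·CCB·A·AB·AB·A·CCB·CCB·A·CCB·CCB·A·AB·CCB·CCB·A·CCB·CCB·A·AB·AB·A·AB·A·AB·CCB·CCB·A·CCB·CCB·A·AB·CCB·CCB·A·CCB·CCB·A·AB·AB·A·CCB·CCB·A·CCB·CCB·A·AB·CCB·CCB·A·CCB·CCB·A·AB·AB·A·AB·A·AB·AB·A·AB·AB·A·AB·A·AB·CCB·CCB·A·CCB·CCB·A·AB·CCB·CCB·A·CCB·CCB·A·AB·AB·A·CCB·CCB·A·CCB·CCB·A·AB·CCB·CCB·A·CCB·CCB·A·AB·AB·A·AB·A·AB
    A ↦ AB
    B ↦ A
    C ↦ CCB

A->AB, B->A, C->CCB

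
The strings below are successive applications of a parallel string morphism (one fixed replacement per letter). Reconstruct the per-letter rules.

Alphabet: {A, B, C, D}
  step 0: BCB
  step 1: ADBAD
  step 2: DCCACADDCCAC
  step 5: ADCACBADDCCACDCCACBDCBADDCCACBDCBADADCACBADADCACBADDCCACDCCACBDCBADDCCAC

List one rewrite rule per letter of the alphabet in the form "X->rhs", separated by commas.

  step 1 ⇒ step 2: ADBAD ⇒ DC·CAC·AD·DC·CAC
    A ↦ DC
    B ↦ AD
    D ↦ CAC
  step 0 ⇒ step 1: BCB ⇒ AD·B·AD
    C ↦ B

A->DC, B->AD, C->B, D->CAC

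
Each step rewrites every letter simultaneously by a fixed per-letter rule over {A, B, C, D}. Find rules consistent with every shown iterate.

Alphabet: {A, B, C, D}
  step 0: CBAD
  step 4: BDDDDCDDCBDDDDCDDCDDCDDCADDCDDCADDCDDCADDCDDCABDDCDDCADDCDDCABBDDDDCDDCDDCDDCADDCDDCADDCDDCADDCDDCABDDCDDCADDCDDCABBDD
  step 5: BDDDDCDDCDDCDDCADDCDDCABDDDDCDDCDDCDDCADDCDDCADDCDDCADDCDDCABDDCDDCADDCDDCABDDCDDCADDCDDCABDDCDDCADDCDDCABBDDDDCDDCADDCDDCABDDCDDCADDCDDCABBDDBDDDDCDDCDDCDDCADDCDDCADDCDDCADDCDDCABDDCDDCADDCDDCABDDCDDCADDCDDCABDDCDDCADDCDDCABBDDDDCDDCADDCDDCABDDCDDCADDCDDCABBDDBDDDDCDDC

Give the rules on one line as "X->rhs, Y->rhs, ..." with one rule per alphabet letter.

  step 4 ⇒ step 5: BDDDDCDDCBDDDDCDDCDDCDDCADDCDDCADDCDDCADDCDDCABDDCDDCADDCDDCABBDDDDCDDCDDCDDCADDCDDCADDCDDCADDCDDCABDDCDDCADDCDDCABBDD ⇒ BDD·DDC·DDC·DDC·DDC·A·DDC·DDC·A·BDD·DDC·DDC·DDC·DDC·A·DDC·DDC·A·DDC·DDC·A·DDC·DDC·A·B·DDC·DDC·A·DDC·DDC·A·B·DDC·DDC·A·DDC·DDC·A·B·DDC·DDC·A·DDC·DDC·A·B·BDD·DDC·DDC·A·DDC·DDC·A·B·DDC·DDC·A·DDC·DDC·A·B·BDD·BDD·DDC·DDC·DDC·DDC·A·DDC·DDC·A·DDC·DDC·A·DDC·DDC·A·B·DDC·DDC·A·DDC·DDC·A·B·DDC·DDC·A·DDC·DDC·A·B·DDC·DDC·A·DDC·DDC·A·B·BDD·DDC·DDC·A·DDC·DDC·A·B·DDC·DDC·A·DDC·DDC·A·B·BDD·BDD·DDC·DDC
    A ↦ B
    B ↦ BDD
    C ↦ A
    D ↦ DDC

A->B, B->BDD, C->A, D->DDC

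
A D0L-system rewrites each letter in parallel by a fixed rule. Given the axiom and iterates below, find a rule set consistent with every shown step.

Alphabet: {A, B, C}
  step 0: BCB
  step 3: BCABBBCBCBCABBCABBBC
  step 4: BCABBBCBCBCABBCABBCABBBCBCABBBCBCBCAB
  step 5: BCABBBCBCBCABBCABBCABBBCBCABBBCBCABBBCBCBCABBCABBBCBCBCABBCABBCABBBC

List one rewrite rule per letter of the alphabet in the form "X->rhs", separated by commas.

A->B, B->BC, C->AB

  step 4 ⇒ step 5: BCABBBCBCBCABBCABBCABBBCBCABBBCBCBCAB ⇒ BC·AB·B·BC·BC·BC·AB·BC·AB·BC·AB·B·BC·BC·AB·B·BC·BC·AB·B·BC·BC·BC·AB·BC·AB·B·BC·BC·BC·AB·BC·AB·BC·AB·B·BC
    A ↦ B
    B ↦ BC
    C ↦ AB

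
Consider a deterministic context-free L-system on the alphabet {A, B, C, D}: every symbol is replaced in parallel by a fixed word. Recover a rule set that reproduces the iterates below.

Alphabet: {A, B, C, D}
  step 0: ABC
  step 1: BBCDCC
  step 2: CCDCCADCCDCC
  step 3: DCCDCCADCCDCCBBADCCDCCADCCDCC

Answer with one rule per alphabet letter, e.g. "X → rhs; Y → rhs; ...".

A->BB, B->C, C->DCC, D->A

  step 2 ⇒ step 3: CCDCCADCCDCC ⇒ DCC·DCC·A·DCC·DCC·BB·A·DCC·DCC·A·DCC·DCC
    A ↦ BB
    C ↦ DCC
    D ↦ A
  step 0 ⇒ step 1: ABC ⇒ BB·C·DCC
    B ↦ C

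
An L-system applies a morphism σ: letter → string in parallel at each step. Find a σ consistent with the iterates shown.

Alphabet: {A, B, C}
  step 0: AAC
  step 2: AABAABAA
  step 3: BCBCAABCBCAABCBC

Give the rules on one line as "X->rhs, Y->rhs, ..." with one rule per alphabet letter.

A->BC, B->AA, C->B

  step 2 ⇒ step 3: AABAABAA ⇒ BC·BC·AA·BC·BC·AA·BC·BC
    A ↦ BC
    B ↦ AA
    C ↦ B  (constrained at step 0)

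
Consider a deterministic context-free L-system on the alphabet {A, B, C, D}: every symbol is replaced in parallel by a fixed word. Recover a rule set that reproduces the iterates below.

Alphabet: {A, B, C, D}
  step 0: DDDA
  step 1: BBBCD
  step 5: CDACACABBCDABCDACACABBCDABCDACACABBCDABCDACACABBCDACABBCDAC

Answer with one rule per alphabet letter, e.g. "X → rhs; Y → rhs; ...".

A->CD, B->AC, C->AB, D->B

  step 0 ⇒ step 1: DDDA ⇒ B·B·B·CD
    A ↦ CD
    D ↦ B
    B ↦ AC  (constrained at step 1)
    C ↦ AB  (constrained at step 1)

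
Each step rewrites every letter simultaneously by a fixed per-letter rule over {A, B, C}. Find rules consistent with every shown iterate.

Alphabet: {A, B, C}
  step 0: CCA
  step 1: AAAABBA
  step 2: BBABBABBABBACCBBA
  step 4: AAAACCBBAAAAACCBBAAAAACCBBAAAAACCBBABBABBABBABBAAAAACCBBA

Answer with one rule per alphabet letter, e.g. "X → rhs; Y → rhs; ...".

A->BBA, B->C, C->AA

  step 1 ⇒ step 2: AAAABBA ⇒ BBA·BBA·BBA·BBA·C·C·BBA
    A ↦ BBA
    B ↦ C
  step 0 ⇒ step 1: CCA ⇒ AA·AA·BBA
    C ↦ AA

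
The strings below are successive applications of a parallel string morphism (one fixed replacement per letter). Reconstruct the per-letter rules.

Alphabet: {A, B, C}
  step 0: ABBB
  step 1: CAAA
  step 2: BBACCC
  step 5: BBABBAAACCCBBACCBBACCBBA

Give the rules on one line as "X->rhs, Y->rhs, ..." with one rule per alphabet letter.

  step 1 ⇒ step 2: CAAA ⇒ BBA·C·C·C
    A ↦ C
    C ↦ BBA
  step 0 ⇒ step 1: ABBB ⇒ C·A·A·A
    B ↦ A

A->C, B->A, C->BBA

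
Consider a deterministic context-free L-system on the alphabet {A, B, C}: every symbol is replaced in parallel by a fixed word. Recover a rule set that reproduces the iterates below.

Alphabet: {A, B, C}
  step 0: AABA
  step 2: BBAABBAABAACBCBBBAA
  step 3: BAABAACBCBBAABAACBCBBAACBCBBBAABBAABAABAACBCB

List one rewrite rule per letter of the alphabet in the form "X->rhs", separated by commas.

A->CB, B->BAA, C->B

  step 2 ⇒ step 3: BBAABBAABAACBCBBBAA ⇒ BAA·BAA·CB·CB·BAA·BAA·CB·CB·BAA·CB·CB·B·BAA·B·BAA·BAA·BAA·CB·CB
    A ↦ CB
    B ↦ BAA
    C ↦ B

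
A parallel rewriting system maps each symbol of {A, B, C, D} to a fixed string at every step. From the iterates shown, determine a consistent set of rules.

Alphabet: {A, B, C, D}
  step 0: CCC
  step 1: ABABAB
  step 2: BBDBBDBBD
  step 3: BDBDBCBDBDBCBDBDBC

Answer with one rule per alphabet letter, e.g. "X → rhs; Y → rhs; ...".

A->B, B->BD, C->AB, D->BC

  step 2 ⇒ step 3: BBDBBDBBD ⇒ BD·BD·BC·BD·BD·BC·BD·BD·BC
    B ↦ BD
    D ↦ BC
  step 1 ⇒ step 2: ABABAB ⇒ B·BD·B·BD·B·BD
    A ↦ B
  step 0 ⇒ step 1: CCC ⇒ AB·AB·AB
    C ↦ AB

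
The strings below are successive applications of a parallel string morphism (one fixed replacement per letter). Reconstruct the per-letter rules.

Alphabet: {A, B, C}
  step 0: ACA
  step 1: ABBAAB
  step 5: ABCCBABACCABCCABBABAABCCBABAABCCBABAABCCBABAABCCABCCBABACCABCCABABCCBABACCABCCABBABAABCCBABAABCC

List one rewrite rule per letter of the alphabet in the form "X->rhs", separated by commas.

  step 0 ⇒ step 1: ACA ⇒ AB·BA·AB
    A ↦ AB
    C ↦ BA
    B ↦ CC  (constrained at step 1)

A->AB, B->CC, C->BA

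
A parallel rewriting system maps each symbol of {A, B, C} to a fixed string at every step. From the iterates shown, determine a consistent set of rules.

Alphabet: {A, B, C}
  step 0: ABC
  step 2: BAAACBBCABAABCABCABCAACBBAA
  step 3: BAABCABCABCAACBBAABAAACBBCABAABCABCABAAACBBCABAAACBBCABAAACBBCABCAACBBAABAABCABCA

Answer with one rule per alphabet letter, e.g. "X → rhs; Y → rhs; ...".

  step 2 ⇒ step 3: BAAACBBCABAABCABCABCAACBBAA ⇒ BAA·BCA·BCA·BCA·ACB·BAA·BAA·ACB·BCA·BAA·BCA·BCA·BAA·ACB·BCA·BAA·ACB·BCA·BAA·ACB·BCA·BCA·ACB·BAA·BAA·BCA·BCA
    A ↦ BCA
    B ↦ BAA
    C ↦ ACB

A->BCA, B->BAA, C->ACB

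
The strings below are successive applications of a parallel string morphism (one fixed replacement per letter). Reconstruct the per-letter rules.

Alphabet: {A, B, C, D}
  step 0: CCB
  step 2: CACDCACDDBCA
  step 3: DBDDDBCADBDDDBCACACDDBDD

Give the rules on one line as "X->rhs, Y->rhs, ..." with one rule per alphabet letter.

  step 2 ⇒ step 3: CACDCACDDBCA ⇒ DB·DD·DB·CA·DB·DD·DB·CA·CA·CD·DB·DD
    A ↦ DD
    B ↦ CD
    C ↦ DB
    D ↦ CA

A->DD, B->CD, C->DB, D->CA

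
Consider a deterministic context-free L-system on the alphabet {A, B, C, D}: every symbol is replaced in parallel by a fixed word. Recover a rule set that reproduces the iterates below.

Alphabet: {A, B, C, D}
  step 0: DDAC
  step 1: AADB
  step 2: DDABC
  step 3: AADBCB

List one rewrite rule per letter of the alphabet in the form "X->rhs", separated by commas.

  step 2 ⇒ step 3: DDABC ⇒ A·A·D·BC·B
    A ↦ D
    B ↦ BC
    C ↦ B
    D ↦ A

A->D, B->BC, C->B, D->A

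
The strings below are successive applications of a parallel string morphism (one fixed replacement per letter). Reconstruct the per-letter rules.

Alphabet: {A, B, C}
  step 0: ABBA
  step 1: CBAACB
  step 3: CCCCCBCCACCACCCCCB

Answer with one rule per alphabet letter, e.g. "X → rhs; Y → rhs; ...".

A->CB, B->A, C->CC

  step 0 ⇒ step 1: ABBA ⇒ CB·A·A·CB
    A ↦ CB
    B ↦ A
    C ↦ CC  (constrained at step 1)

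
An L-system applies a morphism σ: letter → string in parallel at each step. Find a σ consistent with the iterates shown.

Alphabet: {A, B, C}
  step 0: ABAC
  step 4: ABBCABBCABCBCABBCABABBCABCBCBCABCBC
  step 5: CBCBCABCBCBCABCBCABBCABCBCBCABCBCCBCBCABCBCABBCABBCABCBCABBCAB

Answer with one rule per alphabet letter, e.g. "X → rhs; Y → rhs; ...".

A->C, B->BC, C->AB

  step 4 ⇒ step 5: ABBCABBCABCBCABBCABABBCABCBCBCABCBC ⇒ C·BC·BC·AB·C·BC·BC·AB·C·BC·AB·BC·AB·C·BC·BC·AB·C·BC·C·BC·BC·AB·C·BC·AB·BC·AB·BC·AB·C·BC·AB·BC·AB
    A ↦ C
    B ↦ BC
    C ↦ AB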